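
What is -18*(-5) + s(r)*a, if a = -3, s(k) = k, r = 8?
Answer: 66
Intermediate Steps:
-18*(-5) + s(r)*a = -18*(-5) + 8*(-3) = 90 - 24 = 66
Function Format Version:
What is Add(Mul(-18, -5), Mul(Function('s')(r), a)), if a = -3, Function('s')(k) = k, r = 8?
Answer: 66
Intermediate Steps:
Add(Mul(-18, -5), Mul(Function('s')(r), a)) = Add(Mul(-18, -5), Mul(8, -3)) = Add(90, -24) = 66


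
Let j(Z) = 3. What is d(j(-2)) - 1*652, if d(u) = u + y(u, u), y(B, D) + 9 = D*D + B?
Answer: -646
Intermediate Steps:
y(B, D) = -9 + B + D² (y(B, D) = -9 + (D*D + B) = -9 + (D² + B) = -9 + (B + D²) = -9 + B + D²)
d(u) = -9 + u² + 2*u (d(u) = u + (-9 + u + u²) = -9 + u² + 2*u)
d(j(-2)) - 1*652 = (-9 + 3² + 2*3) - 1*652 = (-9 + 9 + 6) - 652 = 6 - 652 = -646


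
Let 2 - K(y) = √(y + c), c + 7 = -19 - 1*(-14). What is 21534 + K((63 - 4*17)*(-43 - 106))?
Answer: 21536 - √733 ≈ 21509.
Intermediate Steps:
c = -12 (c = -7 + (-19 - 1*(-14)) = -7 + (-19 + 14) = -7 - 5 = -12)
K(y) = 2 - √(-12 + y) (K(y) = 2 - √(y - 12) = 2 - √(-12 + y))
21534 + K((63 - 4*17)*(-43 - 106)) = 21534 + (2 - √(-12 + (63 - 4*17)*(-43 - 106))) = 21534 + (2 - √(-12 + (63 - 68)*(-149))) = 21534 + (2 - √(-12 - 5*(-149))) = 21534 + (2 - √(-12 + 745)) = 21534 + (2 - √733) = 21536 - √733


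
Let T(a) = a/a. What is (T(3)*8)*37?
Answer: 296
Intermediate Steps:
T(a) = 1
(T(3)*8)*37 = (1*8)*37 = 8*37 = 296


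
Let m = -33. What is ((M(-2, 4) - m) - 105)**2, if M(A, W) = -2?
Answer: 5476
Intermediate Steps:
((M(-2, 4) - m) - 105)**2 = ((-2 - 1*(-33)) - 105)**2 = ((-2 + 33) - 105)**2 = (31 - 105)**2 = (-74)**2 = 5476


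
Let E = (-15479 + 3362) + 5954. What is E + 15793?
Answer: 9630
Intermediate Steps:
E = -6163 (E = -12117 + 5954 = -6163)
E + 15793 = -6163 + 15793 = 9630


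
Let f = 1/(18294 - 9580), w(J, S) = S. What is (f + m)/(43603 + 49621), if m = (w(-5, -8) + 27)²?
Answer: 3145755/812353936 ≈ 0.0038724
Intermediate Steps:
m = 361 (m = (-8 + 27)² = 19² = 361)
f = 1/8714 ≈ 0.00011476
(f + m)/(43603 + 49621) = (1/8714 + 361)/(43603 + 49621) = (3145755/8714)/93224 = (3145755/8714)*(1/93224) = 3145755/812353936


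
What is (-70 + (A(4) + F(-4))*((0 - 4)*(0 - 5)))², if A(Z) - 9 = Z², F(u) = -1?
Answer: 168100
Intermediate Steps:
A(Z) = 9 + Z²
(-70 + (A(4) + F(-4))*((0 - 4)*(0 - 5)))² = (-70 + ((9 + 4²) - 1)*((0 - 4)*(0 - 5)))² = (-70 + ((9 + 16) - 1)*(-4*(-5)))² = (-70 + (25 - 1)*20)² = (-70 + 24*20)² = (-70 + 480)² = 410² = 168100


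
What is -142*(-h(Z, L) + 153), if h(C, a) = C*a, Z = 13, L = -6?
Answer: -32802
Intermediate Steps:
-142*(-h(Z, L) + 153) = -142*(-13*(-6) + 153) = -142*(-1*(-78) + 153) = -142*(78 + 153) = -142*231 = -32802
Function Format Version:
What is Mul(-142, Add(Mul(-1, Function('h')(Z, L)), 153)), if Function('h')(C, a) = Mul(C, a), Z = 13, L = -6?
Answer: -32802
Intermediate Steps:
Mul(-142, Add(Mul(-1, Function('h')(Z, L)), 153)) = Mul(-142, Add(Mul(-1, Mul(13, -6)), 153)) = Mul(-142, Add(Mul(-1, -78), 153)) = Mul(-142, Add(78, 153)) = Mul(-142, 231) = -32802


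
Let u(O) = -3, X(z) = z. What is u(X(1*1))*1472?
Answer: -4416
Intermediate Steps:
u(X(1*1))*1472 = -3*1472 = -4416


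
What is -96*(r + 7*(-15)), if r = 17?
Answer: 8448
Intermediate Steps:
-96*(r + 7*(-15)) = -96*(17 + 7*(-15)) = -96*(17 - 105) = -96*(-88) = 8448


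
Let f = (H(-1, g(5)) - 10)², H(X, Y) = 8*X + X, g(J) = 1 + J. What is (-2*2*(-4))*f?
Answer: 5776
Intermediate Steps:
H(X, Y) = 9*X
f = 361 (f = (9*(-1) - 10)² = (-9 - 10)² = (-19)² = 361)
(-2*2*(-4))*f = (-2*2*(-4))*361 = -4*(-4)*361 = 16*361 = 5776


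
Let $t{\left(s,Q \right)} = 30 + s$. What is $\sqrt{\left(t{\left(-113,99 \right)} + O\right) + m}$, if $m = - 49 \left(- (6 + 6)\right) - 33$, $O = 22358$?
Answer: $\sqrt{22830} \approx 151.1$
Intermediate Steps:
$m = 555$ ($m = - 49 \left(\left(-1\right) 12\right) - 33 = \left(-49\right) \left(-12\right) - 33 = 588 - 33 = 555$)
$\sqrt{\left(t{\left(-113,99 \right)} + O\right) + m} = \sqrt{\left(\left(30 - 113\right) + 22358\right) + 555} = \sqrt{\left(-83 + 22358\right) + 555} = \sqrt{22275 + 555} = \sqrt{22830}$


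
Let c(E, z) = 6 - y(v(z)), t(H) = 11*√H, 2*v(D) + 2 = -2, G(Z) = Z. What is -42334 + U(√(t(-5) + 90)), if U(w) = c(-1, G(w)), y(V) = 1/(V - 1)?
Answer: -126983/3 ≈ -42328.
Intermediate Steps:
v(D) = -2 (v(D) = -1 + (½)*(-2) = -1 - 1 = -2)
y(V) = 1/(-1 + V)
c(E, z) = 19/3 (c(E, z) = 6 - 1/(-1 - 2) = 6 - 1/(-3) = 6 - 1*(-⅓) = 6 + ⅓ = 19/3)
U(w) = 19/3
-42334 + U(√(t(-5) + 90)) = -42334 + 19/3 = -126983/3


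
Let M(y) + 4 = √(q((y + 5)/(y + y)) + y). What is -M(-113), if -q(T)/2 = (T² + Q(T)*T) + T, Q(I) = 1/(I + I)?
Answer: 4 - I*√1473702/113 ≈ 4.0 - 10.743*I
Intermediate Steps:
Q(I) = 1/(2*I)
q(T) = -1 - 2*T - 2*T² (q(T) = -2*((T² + (1/(2*T))*T) + T) = -2*((T² + ½) + T) = -2*((½ + T²) + T) = -2*(½ + T + T²) = -1 - 2*T - 2*T²)
M(y) = -4 + √(-1 + y - (1 + (5 + y)/(2*y))*(5 + y)/y) (M(y) = -4 + √((-1 - 2*(y + 5)/(y + y)*(1 + (y + 5)/(y + y))) + y) = -4 + √((-1 - 2*(5 + y)/((2*y))*(1 + (5 + y)/((2*y)))) + y) = -4 + √((-1 - 2*(5 + y)*(1/(2*y))*(1 + (5 + y)*(1/(2*y)))) + y) = -4 + √((-1 - 2*(5 + y)/(2*y)*(1 + (5 + y)/(2*y))) + y) = -4 + √((-1 - (1 + (5 + y)/(2*y))*(5 + y)/y) + y) = -4 + √(-1 + y - (1 + (5 + y)/(2*y))*(5 + y)/y))
-M(-113) = -(-4 + √(-10 - 50/(-113)² - 40/(-113) + 4*(-113))/2) = -(-4 + √(-10 - 50*1/12769 - 40*(-1/113) - 452)/2) = -(-4 + √(-10 - 50/12769 + 40/113 - 452)/2) = -(-4 + √(-5894808/12769)/2) = -(-4 + (2*I*√1473702/113)/2) = -(-4 + I*√1473702/113) = 4 - I*√1473702/113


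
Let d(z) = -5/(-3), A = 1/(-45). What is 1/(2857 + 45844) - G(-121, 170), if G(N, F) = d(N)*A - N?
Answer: -159057439/1314927 ≈ -120.96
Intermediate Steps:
A = -1/45 ≈ -0.022222
d(z) = 5/3 (d(z) = -5*(-1/3) = 5/3)
G(N, F) = -1/27 - N (G(N, F) = (5/3)*(-1/45) - N = -1/27 - N)
1/(2857 + 45844) - G(-121, 170) = 1/(2857 + 45844) - (-1/27 - 1*(-121)) = 1/48701 - (-1/27 + 121) = 1/48701 - 1*3266/27 = 1/48701 - 3266/27 = -159057439/1314927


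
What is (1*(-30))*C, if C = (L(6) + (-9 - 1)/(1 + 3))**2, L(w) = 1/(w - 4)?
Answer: -120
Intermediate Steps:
L(w) = 1/(-4 + w)
C = 4 (C = (1/(-4 + 6) + (-9 - 1)/(1 + 3))**2 = (1/2 - 10/4)**2 = (1/2 - 10*1/4)**2 = (1/2 - 5/2)**2 = (-2)**2 = 4)
(1*(-30))*C = (1*(-30))*4 = -30*4 = -120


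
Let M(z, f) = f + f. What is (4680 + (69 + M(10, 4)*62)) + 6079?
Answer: 11324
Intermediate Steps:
M(z, f) = 2*f
(4680 + (69 + M(10, 4)*62)) + 6079 = (4680 + (69 + (2*4)*62)) + 6079 = (4680 + (69 + 8*62)) + 6079 = (4680 + (69 + 496)) + 6079 = (4680 + 565) + 6079 = 5245 + 6079 = 11324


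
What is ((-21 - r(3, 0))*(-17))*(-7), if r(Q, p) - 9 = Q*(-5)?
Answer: -1785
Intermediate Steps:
r(Q, p) = 9 - 5*Q (r(Q, p) = 9 + Q*(-5) = 9 - 5*Q)
((-21 - r(3, 0))*(-17))*(-7) = ((-21 - (9 - 5*3))*(-17))*(-7) = ((-21 - (9 - 15))*(-17))*(-7) = ((-21 - 1*(-6))*(-17))*(-7) = ((-21 + 6)*(-17))*(-7) = -15*(-17)*(-7) = 255*(-7) = -1785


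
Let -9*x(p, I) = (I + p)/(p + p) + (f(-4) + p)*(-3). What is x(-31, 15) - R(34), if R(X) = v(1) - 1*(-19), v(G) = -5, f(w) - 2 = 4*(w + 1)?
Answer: -7727/279 ≈ -27.695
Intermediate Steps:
f(w) = 6 + 4*w (f(w) = 2 + 4*(w + 1) = 2 + 4*(1 + w) = 2 + (4 + 4*w) = 6 + 4*w)
R(X) = 14 (R(X) = -5 - 1*(-19) = -5 + 19 = 14)
x(p, I) = -10/3 + p/3 - (I + p)/(18*p) (x(p, I) = -((I + p)/(p + p) + ((6 + 4*(-4)) + p)*(-3))/9 = -((I + p)/((2*p)) + ((6 - 16) + p)*(-3))/9 = -((I + p)*(1/(2*p)) + (-10 + p)*(-3))/9 = -((I + p)/(2*p) + (30 - 3*p))/9 = -(30 - 3*p + (I + p)/(2*p))/9 = -10/3 + p/3 - (I + p)/(18*p))
x(-31, 15) - R(34) = (1/18)*(-1*15 - 31*(-61 + 6*(-31)))/(-31) - 1*14 = (1/18)*(-1/31)*(-15 - 31*(-61 - 186)) - 14 = (1/18)*(-1/31)*(-15 - 31*(-247)) - 14 = (1/18)*(-1/31)*(-15 + 7657) - 14 = (1/18)*(-1/31)*7642 - 14 = -3821/279 - 14 = -7727/279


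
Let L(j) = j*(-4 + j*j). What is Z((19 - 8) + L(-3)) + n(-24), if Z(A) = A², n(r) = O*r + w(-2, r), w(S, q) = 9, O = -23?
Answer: 577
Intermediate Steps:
n(r) = 9 - 23*r (n(r) = -23*r + 9 = 9 - 23*r)
L(j) = j*(-4 + j²)
Z((19 - 8) + L(-3)) + n(-24) = ((19 - 8) - 3*(-4 + (-3)²))² + (9 - 23*(-24)) = (11 - 3*(-4 + 9))² + (9 + 552) = (11 - 3*5)² + 561 = (11 - 15)² + 561 = (-4)² + 561 = 16 + 561 = 577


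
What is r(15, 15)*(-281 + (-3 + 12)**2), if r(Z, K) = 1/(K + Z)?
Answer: -20/3 ≈ -6.6667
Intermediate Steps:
r(15, 15)*(-281 + (-3 + 12)**2) = (-281 + (-3 + 12)**2)/(15 + 15) = (-281 + 9**2)/30 = (-281 + 81)/30 = (1/30)*(-200) = -20/3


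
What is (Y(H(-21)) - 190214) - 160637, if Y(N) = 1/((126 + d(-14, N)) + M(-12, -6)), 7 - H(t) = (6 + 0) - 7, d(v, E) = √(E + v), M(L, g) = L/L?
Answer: (-350851*√6 + 44558076*I)/(√6 - 127*I) ≈ -3.5085e+5 - 0.00014877*I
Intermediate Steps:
M(L, g) = 1
H(t) = 8 (H(t) = 7 - ((6 + 0) - 7) = 7 - (6 - 7) = 7 - 1*(-1) = 7 + 1 = 8)
Y(N) = 1/(127 + √(-14 + N)) (Y(N) = 1/((126 + √(N - 14)) + 1) = 1/((126 + √(-14 + N)) + 1) = 1/(127 + √(-14 + N)))
(Y(H(-21)) - 190214) - 160637 = (1/(127 + √(-14 + 8)) - 190214) - 160637 = (1/(127 + √(-6)) - 190214) - 160637 = (1/(127 + I*√6) - 190214) - 160637 = (-190214 + 1/(127 + I*√6)) - 160637 = -350851 + 1/(127 + I*√6)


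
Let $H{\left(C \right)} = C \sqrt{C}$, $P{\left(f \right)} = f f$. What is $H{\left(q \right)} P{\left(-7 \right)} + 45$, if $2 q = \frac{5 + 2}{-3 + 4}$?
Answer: $45 + \frac{343 \sqrt{14}}{4} \approx 365.85$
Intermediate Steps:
$P{\left(f \right)} = f^{2}$
$q = \frac{7}{2}$ ($q = \frac{\left(5 + 2\right) \frac{1}{-3 + 4}}{2} = \frac{7 \cdot 1^{-1}}{2} = \frac{7 \cdot 1}{2} = \frac{1}{2} \cdot 7 = \frac{7}{2} \approx 3.5$)
$H{\left(C \right)} = C^{\frac{3}{2}}$
$H{\left(q \right)} P{\left(-7 \right)} + 45 = \left(\frac{7}{2}\right)^{\frac{3}{2}} \left(-7\right)^{2} + 45 = \frac{7 \sqrt{14}}{4} \cdot 49 + 45 = \frac{343 \sqrt{14}}{4} + 45 = 45 + \frac{343 \sqrt{14}}{4}$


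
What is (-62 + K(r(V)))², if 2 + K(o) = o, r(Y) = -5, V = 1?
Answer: 4761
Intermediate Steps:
K(o) = -2 + o
(-62 + K(r(V)))² = (-62 + (-2 - 5))² = (-62 - 7)² = (-69)² = 4761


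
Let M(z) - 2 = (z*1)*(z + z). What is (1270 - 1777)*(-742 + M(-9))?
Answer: 293046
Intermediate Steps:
M(z) = 2 + 2*z² (M(z) = 2 + (z*1)*(z + z) = 2 + z*(2*z) = 2 + 2*z²)
(1270 - 1777)*(-742 + M(-9)) = (1270 - 1777)*(-742 + (2 + 2*(-9)²)) = -507*(-742 + (2 + 2*81)) = -507*(-742 + (2 + 162)) = -507*(-742 + 164) = -507*(-578) = 293046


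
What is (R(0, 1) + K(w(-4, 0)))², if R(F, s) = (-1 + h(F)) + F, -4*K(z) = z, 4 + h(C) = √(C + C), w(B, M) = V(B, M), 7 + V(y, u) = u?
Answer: 169/16 ≈ 10.563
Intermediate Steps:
V(y, u) = -7 + u
w(B, M) = -7 + M
h(C) = -4 + √2*√C (h(C) = -4 + √(C + C) = -4 + √(2*C) = -4 + √2*√C)
K(z) = -z/4
R(F, s) = -5 + F + √2*√F (R(F, s) = (-1 + (-4 + √2*√F)) + F = (-5 + √2*√F) + F = -5 + F + √2*√F)
(R(0, 1) + K(w(-4, 0)))² = ((-5 + 0 + √2*√0) - (-7 + 0)/4)² = ((-5 + 0 + √2*0) - ¼*(-7))² = ((-5 + 0 + 0) + 7/4)² = (-5 + 7/4)² = (-13/4)² = 169/16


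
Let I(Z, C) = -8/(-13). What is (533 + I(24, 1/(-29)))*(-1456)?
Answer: -776944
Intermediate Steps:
I(Z, C) = 8/13 (I(Z, C) = -8*(-1/13) = 8/13)
(533 + I(24, 1/(-29)))*(-1456) = (533 + 8/13)*(-1456) = (6937/13)*(-1456) = -776944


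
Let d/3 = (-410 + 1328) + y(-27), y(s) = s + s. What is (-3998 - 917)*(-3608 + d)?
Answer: 4993640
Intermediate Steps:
y(s) = 2*s
d = 2592 (d = 3*((-410 + 1328) + 2*(-27)) = 3*(918 - 54) = 3*864 = 2592)
(-3998 - 917)*(-3608 + d) = (-3998 - 917)*(-3608 + 2592) = -4915*(-1016) = 4993640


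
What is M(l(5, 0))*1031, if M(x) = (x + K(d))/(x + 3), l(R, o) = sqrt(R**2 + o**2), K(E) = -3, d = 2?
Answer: 1031/4 ≈ 257.75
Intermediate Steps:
M(x) = (-3 + x)/(3 + x) (M(x) = (x - 3)/(x + 3) = (-3 + x)/(3 + x))
M(l(5, 0))*1031 = ((-3 + sqrt(5**2 + 0**2))/(3 + sqrt(5**2 + 0**2)))*1031 = ((-3 + sqrt(25 + 0))/(3 + sqrt(25 + 0)))*1031 = ((-3 + sqrt(25))/(3 + sqrt(25)))*1031 = ((-3 + 5)/(3 + 5))*1031 = (2/8)*1031 = ((1/8)*2)*1031 = (1/4)*1031 = 1031/4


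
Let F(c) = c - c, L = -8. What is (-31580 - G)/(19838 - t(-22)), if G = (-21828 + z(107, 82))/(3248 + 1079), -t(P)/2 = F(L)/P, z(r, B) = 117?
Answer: -136624949/85839026 ≈ -1.5916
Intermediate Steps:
F(c) = 0
t(P) = 0 (t(P) = -0/P = -2*0 = 0)
G = -21711/4327 (G = (-21828 + 117)/(3248 + 1079) = -21711/4327 ≈ -5.0176)
(-31580 - G)/(19838 - t(-22)) = (-31580 - 1*(-21711/4327))/(19838 - 1*0) = (-31580 + 21711/4327)/(19838 + 0) = -136624949/4327/19838 = -136624949/4327*1/19838 = -136624949/85839026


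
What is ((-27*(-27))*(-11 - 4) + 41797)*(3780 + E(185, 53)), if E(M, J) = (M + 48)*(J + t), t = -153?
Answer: -602426240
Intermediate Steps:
E(M, J) = (-153 + J)*(48 + M) (E(M, J) = (M + 48)*(J - 153) = (48 + M)*(-153 + J) = (-153 + J)*(48 + M))
((-27*(-27))*(-11 - 4) + 41797)*(3780 + E(185, 53)) = ((-27*(-27))*(-11 - 4) + 41797)*(3780 + (-7344 - 153*185 + 48*53 + 53*185)) = (729*(-15) + 41797)*(3780 + (-7344 - 28305 + 2544 + 9805)) = (-10935 + 41797)*(3780 - 23300) = 30862*(-19520) = -602426240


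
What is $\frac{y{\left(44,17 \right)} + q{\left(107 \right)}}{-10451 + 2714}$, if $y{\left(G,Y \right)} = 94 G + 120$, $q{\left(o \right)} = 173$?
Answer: $- \frac{4429}{7737} \approx -0.57244$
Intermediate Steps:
$y{\left(G,Y \right)} = 120 + 94 G$
$\frac{y{\left(44,17 \right)} + q{\left(107 \right)}}{-10451 + 2714} = \frac{\left(120 + 94 \cdot 44\right) + 173}{-10451 + 2714} = \frac{\left(120 + 4136\right) + 173}{-7737} = \left(4256 + 173\right) \left(- \frac{1}{7737}\right) = 4429 \left(- \frac{1}{7737}\right) = - \frac{4429}{7737}$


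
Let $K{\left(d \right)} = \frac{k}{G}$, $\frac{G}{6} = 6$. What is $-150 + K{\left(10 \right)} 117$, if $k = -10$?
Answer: $- \frac{365}{2} \approx -182.5$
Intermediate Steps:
$G = 36$ ($G = 6 \cdot 6 = 36$)
$K{\left(d \right)} = - \frac{5}{18}$ ($K{\left(d \right)} = - \frac{10}{36} = \left(-10\right) \frac{1}{36} = - \frac{5}{18}$)
$-150 + K{\left(10 \right)} 117 = -150 - \frac{65}{2} = - \frac{365}{2}$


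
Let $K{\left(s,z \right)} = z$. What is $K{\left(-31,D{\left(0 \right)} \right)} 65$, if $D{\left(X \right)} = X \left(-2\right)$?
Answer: $0$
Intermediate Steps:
$D{\left(X \right)} = - 2 X$
$K{\left(-31,D{\left(0 \right)} \right)} 65 = \left(-2\right) 0 \cdot 65 = 0 \cdot 65 = 0$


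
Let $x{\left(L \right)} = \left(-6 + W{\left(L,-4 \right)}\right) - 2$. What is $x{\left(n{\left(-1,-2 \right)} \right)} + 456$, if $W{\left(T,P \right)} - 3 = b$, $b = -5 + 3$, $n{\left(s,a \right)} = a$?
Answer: $449$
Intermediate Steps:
$b = -2$
$W{\left(T,P \right)} = 1$ ($W{\left(T,P \right)} = 3 - 2 = 1$)
$x{\left(L \right)} = -7$ ($x{\left(L \right)} = \left(-6 + 1\right) - 2 = -5 - 2 = -7$)
$x{\left(n{\left(-1,-2 \right)} \right)} + 456 = -7 + 456 = 449$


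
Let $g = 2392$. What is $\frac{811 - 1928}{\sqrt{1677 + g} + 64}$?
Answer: $- \frac{71488}{27} + \frac{1117 \sqrt{4069}}{27} \approx -8.741$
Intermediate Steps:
$\frac{811 - 1928}{\sqrt{1677 + g} + 64} = \frac{811 - 1928}{\sqrt{1677 + 2392} + 64} = - \frac{1117}{\sqrt{4069} + 64} = - \frac{1117}{64 + \sqrt{4069}}$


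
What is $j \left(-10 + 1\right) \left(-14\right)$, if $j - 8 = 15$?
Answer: $2898$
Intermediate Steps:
$j = 23$ ($j = 8 + 15 = 23$)
$j \left(-10 + 1\right) \left(-14\right) = 23 \left(-10 + 1\right) \left(-14\right) = 23 \left(-9\right) \left(-14\right) = \left(-207\right) \left(-14\right) = 2898$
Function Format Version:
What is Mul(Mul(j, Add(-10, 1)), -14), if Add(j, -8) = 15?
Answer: 2898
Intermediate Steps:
j = 23 (j = Add(8, 15) = 23)
Mul(Mul(j, Add(-10, 1)), -14) = Mul(Mul(23, Add(-10, 1)), -14) = Mul(Mul(23, -9), -14) = Mul(-207, -14) = 2898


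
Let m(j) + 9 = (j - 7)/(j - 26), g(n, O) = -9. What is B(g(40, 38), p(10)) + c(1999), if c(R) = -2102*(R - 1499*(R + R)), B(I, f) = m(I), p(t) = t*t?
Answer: 440758090411/35 ≈ 1.2593e+10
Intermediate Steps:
m(j) = -9 + (-7 + j)/(-26 + j) (m(j) = -9 + (j - 7)/(j - 26) = -9 + (-7 + j)/(-26 + j))
p(t) = t²
B(I, f) = (227 - 8*I)/(-26 + I)
c(R) = 6299694*R (c(R) = -2102*(R - 2998*R) = -(-6299694)*R = 6299694*R)
B(g(40, 38), p(10)) + c(1999) = (227 - 8*(-9))/(-26 - 9) + 6299694*1999 = (227 + 72)/(-35) + 12593088306 = -1/35*299 + 12593088306 = -299/35 + 12593088306 = 440758090411/35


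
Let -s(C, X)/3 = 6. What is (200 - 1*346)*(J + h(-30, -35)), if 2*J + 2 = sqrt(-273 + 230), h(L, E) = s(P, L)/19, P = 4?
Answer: 5402/19 - 73*I*sqrt(43) ≈ 284.32 - 478.69*I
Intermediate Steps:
s(C, X) = -18 (s(C, X) = -3*6 = -18)
h(L, E) = -18/19
J = -1 + I*sqrt(43)/2 (J = -1 + sqrt(-273 + 230)/2 = -1 + sqrt(-43)/2 = -1 + (I*sqrt(43))/2 = -1 + I*sqrt(43)/2 ≈ -1.0 + 3.2787*I)
(200 - 1*346)*(J + h(-30, -35)) = (200 - 1*346)*((-1 + I*sqrt(43)/2) - 18/19) = (200 - 346)*(-37/19 + I*sqrt(43)/2) = -146*(-37/19 + I*sqrt(43)/2) = 5402/19 - 73*I*sqrt(43)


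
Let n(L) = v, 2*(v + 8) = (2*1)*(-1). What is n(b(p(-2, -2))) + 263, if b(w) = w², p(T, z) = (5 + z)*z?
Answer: 254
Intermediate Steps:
p(T, z) = z*(5 + z)
v = -9 (v = -8 + ((2*1)*(-1))/2 = -8 + (2*(-1))/2 = -8 + (½)*(-2) = -8 - 1 = -9)
n(L) = -9
n(b(p(-2, -2))) + 263 = -9 + 263 = 254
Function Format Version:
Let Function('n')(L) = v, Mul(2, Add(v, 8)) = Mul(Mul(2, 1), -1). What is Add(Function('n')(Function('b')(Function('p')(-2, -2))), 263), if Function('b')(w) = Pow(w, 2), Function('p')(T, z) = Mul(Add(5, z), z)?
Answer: 254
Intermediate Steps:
Function('p')(T, z) = Mul(z, Add(5, z))
v = -9 (v = Add(-8, Mul(Rational(1, 2), Mul(Mul(2, 1), -1))) = Add(-8, Mul(Rational(1, 2), Mul(2, -1))) = Add(-8, Mul(Rational(1, 2), -2)) = Add(-8, -1) = -9)
Function('n')(L) = -9
Add(Function('n')(Function('b')(Function('p')(-2, -2))), 263) = Add(-9, 263) = 254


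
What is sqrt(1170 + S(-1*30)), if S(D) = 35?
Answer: sqrt(1205) ≈ 34.713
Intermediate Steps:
sqrt(1170 + S(-1*30)) = sqrt(1170 + 35) = sqrt(1205)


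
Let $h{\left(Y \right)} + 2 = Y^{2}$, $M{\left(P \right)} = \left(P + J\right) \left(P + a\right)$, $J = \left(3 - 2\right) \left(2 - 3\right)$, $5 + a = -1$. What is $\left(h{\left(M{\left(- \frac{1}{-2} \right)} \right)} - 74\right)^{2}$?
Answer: $\frac{1199025}{256} \approx 4683.7$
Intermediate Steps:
$a = -6$ ($a = -5 - 1 = -6$)
$J = -1$ ($J = 1 \left(-1\right) = -1$)
$M{\left(P \right)} = \left(-1 + P\right) \left(-6 + P\right)$ ($M{\left(P \right)} = \left(P - 1\right) \left(P - 6\right) = \left(-1 + P\right) \left(-6 + P\right)$)
$h{\left(Y \right)} = -2 + Y^{2}$
$\left(h{\left(M{\left(- \frac{1}{-2} \right)} \right)} - 74\right)^{2} = \left(\left(-2 + \left(6 + \left(- \frac{1}{-2}\right)^{2} - 7 \left(- \frac{1}{-2}\right)\right)^{2}\right) - 74\right)^{2} = \left(\left(-2 + \left(6 + \left(\left(-1\right) \left(- \frac{1}{2}\right)\right)^{2} - 7 \left(\left(-1\right) \left(- \frac{1}{2}\right)\right)\right)^{2}\right) - 74\right)^{2} = \left(\left(-2 + \left(6 + \left(\frac{1}{2}\right)^{2} - \frac{7}{2}\right)^{2}\right) - 74\right)^{2} = \left(\left(-2 + \left(6 + \frac{1}{4} - \frac{7}{2}\right)^{2}\right) - 74\right)^{2} = \left(\left(-2 + \left(\frac{11}{4}\right)^{2}\right) - 74\right)^{2} = \left(\left(-2 + \frac{121}{16}\right) - 74\right)^{2} = \left(\frac{89}{16} - 74\right)^{2} = \left(- \frac{1095}{16}\right)^{2} = \frac{1199025}{256}$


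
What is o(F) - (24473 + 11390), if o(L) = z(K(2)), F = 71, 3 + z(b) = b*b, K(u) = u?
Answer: -35862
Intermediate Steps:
z(b) = -3 + b**2 (z(b) = -3 + b*b = -3 + b**2)
o(L) = 1 (o(L) = -3 + 2**2 = -3 + 4 = 1)
o(F) - (24473 + 11390) = 1 - (24473 + 11390) = 1 - 1*35863 = 1 - 35863 = -35862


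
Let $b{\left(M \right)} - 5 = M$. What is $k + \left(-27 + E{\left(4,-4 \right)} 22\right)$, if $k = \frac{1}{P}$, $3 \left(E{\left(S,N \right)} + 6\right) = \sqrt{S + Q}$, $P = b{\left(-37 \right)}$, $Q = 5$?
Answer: $- \frac{4385}{32} \approx -137.03$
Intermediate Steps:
$b{\left(M \right)} = 5 + M$
$P = -32$ ($P = 5 - 37 = -32$)
$E{\left(S,N \right)} = -6 + \frac{\sqrt{5 + S}}{3}$ ($E{\left(S,N \right)} = -6 + \frac{\sqrt{S + 5}}{3} = -6 + \frac{\sqrt{5 + S}}{3}$)
$k = - \frac{1}{32}$ ($k = \frac{1}{-32} = - \frac{1}{32} \approx -0.03125$)
$k + \left(-27 + E{\left(4,-4 \right)} 22\right) = - \frac{1}{32} + \left(-27 + \left(-6 + \frac{\sqrt{5 + 4}}{3}\right) 22\right) = - \frac{1}{32} + \left(-27 + \left(-6 + \frac{\sqrt{9}}{3}\right) 22\right) = - \frac{1}{32} + \left(-27 + \left(-6 + \frac{1}{3} \cdot 3\right) 22\right) = - \frac{1}{32} + \left(-27 + \left(-6 + 1\right) 22\right) = - \frac{1}{32} - 137 = - \frac{4385}{32}$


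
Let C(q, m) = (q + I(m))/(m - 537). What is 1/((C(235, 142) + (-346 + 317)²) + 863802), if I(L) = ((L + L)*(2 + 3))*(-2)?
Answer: 79/68307318 ≈ 1.1565e-6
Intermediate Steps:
I(L) = -20*L (I(L) = ((2*L)*5)*(-2) = (10*L)*(-2) = -20*L)
C(q, m) = (q - 20*m)/(-537 + m) (C(q, m) = (q - 20*m)/(m - 537) = (q - 20*m)/(-537 + m))
1/((C(235, 142) + (-346 + 317)²) + 863802) = 1/(((235 - 20*142)/(-537 + 142) + (-346 + 317)²) + 863802) = 1/(((235 - 2840)/(-395) + (-29)²) + 863802) = 1/((-1/395*(-2605) + 841) + 863802) = 1/((521/79 + 841) + 863802) = 1/(66960/79 + 863802) = 1/(68307318/79) = 79/68307318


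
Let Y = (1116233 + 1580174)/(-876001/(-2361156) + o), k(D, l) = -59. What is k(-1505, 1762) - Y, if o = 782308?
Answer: -16478373100769/263878872007 ≈ -62.447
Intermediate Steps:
Y = 909519652356/263878872007 (Y = (1116233 + 1580174)/(-876001/(-2361156) + 782308) = 2696407/(-876001*(-1/2361156) + 782308) = 2696407/(125143/337308 + 782308) = 2696407/(263878872007/337308) = 2696407*(337308/263878872007) = 909519652356/263878872007 ≈ 3.4467)
k(-1505, 1762) - Y = -59 - 1*909519652356/263878872007 = -59 - 909519652356/263878872007 = -16478373100769/263878872007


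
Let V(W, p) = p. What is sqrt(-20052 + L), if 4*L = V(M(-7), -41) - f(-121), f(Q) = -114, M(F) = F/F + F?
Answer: I*sqrt(80135)/2 ≈ 141.54*I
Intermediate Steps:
M(F) = 1 + F
L = 73/4 (L = (-41 - 1*(-114))/4 = (-41 + 114)/4 = (1/4)*73 = 73/4 ≈ 18.250)
sqrt(-20052 + L) = sqrt(-20052 + 73/4) = sqrt(-80135/4) = I*sqrt(80135)/2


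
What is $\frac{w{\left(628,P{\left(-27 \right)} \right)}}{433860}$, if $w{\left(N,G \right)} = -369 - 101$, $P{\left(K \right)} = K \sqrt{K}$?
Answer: $- \frac{47}{43386} \approx -0.0010833$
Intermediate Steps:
$P{\left(K \right)} = K^{\frac{3}{2}}$
$w{\left(N,G \right)} = -470$
$\frac{w{\left(628,P{\left(-27 \right)} \right)}}{433860} = - \frac{470}{433860} = \left(-470\right) \frac{1}{433860} = - \frac{47}{43386}$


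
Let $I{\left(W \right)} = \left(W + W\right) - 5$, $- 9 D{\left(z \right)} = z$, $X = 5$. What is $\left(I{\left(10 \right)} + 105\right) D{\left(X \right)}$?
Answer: $- \frac{200}{3} \approx -66.667$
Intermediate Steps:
$D{\left(z \right)} = - \frac{z}{9}$
$I{\left(W \right)} = -5 + 2 W$ ($I{\left(W \right)} = 2 W - 5 = -5 + 2 W$)
$\left(I{\left(10 \right)} + 105\right) D{\left(X \right)} = \left(\left(-5 + 2 \cdot 10\right) + 105\right) \left(\left(- \frac{1}{9}\right) 5\right) = \left(\left(-5 + 20\right) + 105\right) \left(- \frac{5}{9}\right) = \left(15 + 105\right) \left(- \frac{5}{9}\right) = 120 \left(- \frac{5}{9}\right) = - \frac{200}{3}$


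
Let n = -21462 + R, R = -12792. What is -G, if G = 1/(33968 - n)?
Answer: -1/68222 ≈ -1.4658e-5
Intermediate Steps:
n = -34254 (n = -21462 - 12792 = -34254)
G = 1/68222 (G = 1/(33968 - 1*(-34254)) = 1/(33968 + 34254) = 1/68222 ≈ 1.4658e-5)
-G = -1*1/68222 = -1/68222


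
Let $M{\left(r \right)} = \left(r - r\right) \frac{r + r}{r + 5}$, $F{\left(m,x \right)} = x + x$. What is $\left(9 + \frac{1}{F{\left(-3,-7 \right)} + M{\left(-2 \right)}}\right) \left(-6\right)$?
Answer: $- \frac{375}{7} \approx -53.571$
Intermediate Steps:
$F{\left(m,x \right)} = 2 x$
$M{\left(r \right)} = 0$ ($M{\left(r \right)} = 0 \frac{2 r}{5 + r} = 0$)
$\left(9 + \frac{1}{F{\left(-3,-7 \right)} + M{\left(-2 \right)}}\right) \left(-6\right) = \left(9 + \frac{1}{2 \left(-7\right) + 0}\right) \left(-6\right) = \left(9 + \frac{1}{-14 + 0}\right) \left(-6\right) = \left(9 + \frac{1}{-14}\right) \left(-6\right) = \left(9 - \frac{1}{14}\right) \left(-6\right) = \frac{125}{14} \left(-6\right) = - \frac{375}{7}$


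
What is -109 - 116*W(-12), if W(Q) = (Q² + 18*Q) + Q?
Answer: 9635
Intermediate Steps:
W(Q) = Q² + 19*Q
-109 - 116*W(-12) = -109 - (-1392)*(19 - 12) = -109 - (-1392)*7 = -109 - 116*(-84) = -109 + 9744 = 9635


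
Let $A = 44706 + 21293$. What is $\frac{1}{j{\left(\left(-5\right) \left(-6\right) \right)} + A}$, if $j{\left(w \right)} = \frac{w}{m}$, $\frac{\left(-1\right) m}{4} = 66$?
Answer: $\frac{44}{2903951} \approx 1.5152 \cdot 10^{-5}$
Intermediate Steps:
$m = -264$ ($m = \left(-4\right) 66 = -264$)
$j{\left(w \right)} = - \frac{w}{264}$ ($j{\left(w \right)} = \frac{w}{-264} = w \left(- \frac{1}{264}\right) = - \frac{w}{264}$)
$A = 65999$
$\frac{1}{j{\left(\left(-5\right) \left(-6\right) \right)} + A} = \frac{1}{- \frac{\left(-5\right) \left(-6\right)}{264} + 65999} = \frac{1}{\left(- \frac{1}{264}\right) 30 + 65999} = \frac{1}{- \frac{5}{44} + 65999} = \frac{1}{\frac{2903951}{44}} = \frac{44}{2903951}$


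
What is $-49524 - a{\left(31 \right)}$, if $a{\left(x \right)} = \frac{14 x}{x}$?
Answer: $-49538$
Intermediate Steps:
$a{\left(x \right)} = 14$
$-49524 - a{\left(31 \right)} = -49524 - 14 = -49538$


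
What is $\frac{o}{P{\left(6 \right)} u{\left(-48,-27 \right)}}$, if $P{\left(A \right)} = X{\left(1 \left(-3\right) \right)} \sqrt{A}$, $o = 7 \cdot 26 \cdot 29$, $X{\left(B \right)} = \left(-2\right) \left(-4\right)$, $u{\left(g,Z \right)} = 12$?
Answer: $\frac{2639 \sqrt{6}}{288} \approx 22.445$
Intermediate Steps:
$X{\left(B \right)} = 8$
$o = 5278$ ($o = 182 \cdot 29 = 5278$)
$P{\left(A \right)} = 8 \sqrt{A}$
$\frac{o}{P{\left(6 \right)} u{\left(-48,-27 \right)}} = \frac{5278}{8 \sqrt{6} \cdot 12} = \frac{5278}{96 \sqrt{6}} = 5278 \frac{\sqrt{6}}{576} = \frac{2639 \sqrt{6}}{288}$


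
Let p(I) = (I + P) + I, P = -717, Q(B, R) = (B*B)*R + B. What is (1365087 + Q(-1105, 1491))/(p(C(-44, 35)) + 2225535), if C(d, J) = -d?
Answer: 1821912257/2224906 ≈ 818.87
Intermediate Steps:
Q(B, R) = B + R*B² (Q(B, R) = B²*R + B = R*B² + B = B + R*B²)
p(I) = -717 + 2*I (p(I) = (I - 717) + I = (-717 + I) + I = -717 + 2*I)
(1365087 + Q(-1105, 1491))/(p(C(-44, 35)) + 2225535) = (1365087 - 1105*(1 - 1105*1491))/((-717 + 2*(-1*(-44))) + 2225535) = (1365087 - 1105*(1 - 1647555))/((-717 + 2*44) + 2225535) = (1365087 - 1105*(-1647554))/((-717 + 88) + 2225535) = (1365087 + 1820547170)/(-629 + 2225535) = 1821912257/2224906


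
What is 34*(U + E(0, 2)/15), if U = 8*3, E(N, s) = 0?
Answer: 816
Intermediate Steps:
U = 24
34*(U + E(0, 2)/15) = 34*(24 + 0/15) = 34*(24 + 0*(1/15)) = 34*(24 + 0) = 34*24 = 816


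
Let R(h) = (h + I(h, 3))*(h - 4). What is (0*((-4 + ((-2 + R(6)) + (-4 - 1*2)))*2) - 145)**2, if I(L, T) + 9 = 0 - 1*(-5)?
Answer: 21025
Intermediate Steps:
I(L, T) = -4 (I(L, T) = -9 + (0 - 1*(-5)) = -9 + (0 + 5) = -9 + 5 = -4)
R(h) = (-4 + h)**2 (R(h) = (h - 4)*(h - 4) = (-4 + h)*(-4 + h) = (-4 + h)**2)
(0*((-4 + ((-2 + R(6)) + (-4 - 1*2)))*2) - 145)**2 = (0*((-4 + ((-2 + (16 + 6**2 - 8*6)) + (-4 - 1*2)))*2) - 145)**2 = (0*((-4 + ((-2 + (16 + 36 - 48)) + (-4 - 2)))*2) - 145)**2 = (0*((-4 + ((-2 + 4) - 6))*2) - 145)**2 = (0*((-4 + (2 - 6))*2) - 145)**2 = (0*((-4 - 4)*2) - 145)**2 = (0*(-8*2) - 145)**2 = (0*(-16) - 145)**2 = (0 - 145)**2 = (-145)**2 = 21025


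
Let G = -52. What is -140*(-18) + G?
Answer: 2468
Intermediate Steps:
-140*(-18) + G = -140*(-18) - 52 = 2520 - 52 = 2468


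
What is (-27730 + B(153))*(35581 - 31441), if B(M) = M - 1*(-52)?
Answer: -113953500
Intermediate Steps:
B(M) = 52 + M (B(M) = M + 52 = 52 + M)
(-27730 + B(153))*(35581 - 31441) = (-27730 + (52 + 153))*(35581 - 31441) = (-27730 + 205)*4140 = -27525*4140 = -113953500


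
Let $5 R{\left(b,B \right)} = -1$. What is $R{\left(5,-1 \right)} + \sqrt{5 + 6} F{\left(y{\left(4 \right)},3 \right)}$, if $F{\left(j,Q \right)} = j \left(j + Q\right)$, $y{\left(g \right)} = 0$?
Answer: $- \frac{1}{5} \approx -0.2$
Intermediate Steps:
$R{\left(b,B \right)} = - \frac{1}{5}$ ($R{\left(b,B \right)} = \frac{1}{5} \left(-1\right) = - \frac{1}{5}$)
$F{\left(j,Q \right)} = j \left(Q + j\right)$
$R{\left(5,-1 \right)} + \sqrt{5 + 6} F{\left(y{\left(4 \right)},3 \right)} = - \frac{1}{5} + \sqrt{5 + 6} \cdot 0 \left(3 + 0\right) = - \frac{1}{5} + \sqrt{11} \cdot 0 \cdot 3 = - \frac{1}{5} + \sqrt{11} \cdot 0 = - \frac{1}{5} + 0 = - \frac{1}{5}$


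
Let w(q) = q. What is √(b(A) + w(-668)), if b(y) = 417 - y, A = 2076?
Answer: I*√2327 ≈ 48.239*I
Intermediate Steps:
√(b(A) + w(-668)) = √((417 - 1*2076) - 668) = √((417 - 2076) - 668) = √(-1659 - 668) = √(-2327) = I*√2327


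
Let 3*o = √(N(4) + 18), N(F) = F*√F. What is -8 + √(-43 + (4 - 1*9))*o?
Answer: -8 + 4*I*√78/3 ≈ -8.0 + 11.776*I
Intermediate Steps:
N(F) = F^(3/2)
o = √26/3 (o = √(4^(3/2) + 18)/3 = √(8 + 18)/3 = √26/3 ≈ 1.6997)
-8 + √(-43 + (4 - 1*9))*o = -8 + √(-43 + (4 - 1*9))*(√26/3) = -8 + √(-43 + (4 - 9))*(√26/3) = -8 + √(-43 - 5)*(√26/3) = -8 + √(-48)*(√26/3) = -8 + (4*I*√3)*(√26/3) = -8 + 4*I*√78/3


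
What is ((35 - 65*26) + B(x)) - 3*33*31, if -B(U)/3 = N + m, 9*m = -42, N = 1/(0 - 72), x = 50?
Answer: -113039/24 ≈ -4710.0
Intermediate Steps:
N = -1/72 (N = 1/(-72) = -1/72 ≈ -0.013889)
m = -14/3 (m = (1/9)*(-42) = -14/3 ≈ -4.6667)
B(U) = 337/24 (B(U) = -3*(-1/72 - 14/3) = -3*(-337/72) = 337/24)
((35 - 65*26) + B(x)) - 3*33*31 = ((35 - 65*26) + 337/24) - 3*33*31 = ((35 - 1690) + 337/24) - 99*31 = (-1655 + 337/24) - 3069 = -39383/24 - 3069 = -113039/24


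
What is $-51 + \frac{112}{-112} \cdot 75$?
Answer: $-126$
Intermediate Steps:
$-51 + \frac{112}{-112} \cdot 75 = -51 + 112 \left(- \frac{1}{112}\right) 75 = -51 - 75 = -126$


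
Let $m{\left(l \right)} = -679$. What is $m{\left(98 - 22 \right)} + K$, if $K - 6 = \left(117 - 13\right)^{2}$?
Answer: $10143$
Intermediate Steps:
$K = 10822$ ($K = 6 + \left(117 - 13\right)^{2} = 6 + 104^{2} = 6 + 10816 = 10822$)
$m{\left(98 - 22 \right)} + K = -679 + 10822 = 10143$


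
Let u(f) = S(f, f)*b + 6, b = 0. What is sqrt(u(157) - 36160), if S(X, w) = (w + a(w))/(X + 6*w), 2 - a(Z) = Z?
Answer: I*sqrt(36154) ≈ 190.14*I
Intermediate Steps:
a(Z) = 2 - Z
S(X, w) = 2/(X + 6*w) (S(X, w) = (w + (2 - w))/(X + 6*w) = 2/(X + 6*w))
u(f) = 6 (u(f) = (2/(f + 6*f))*0 + 6 = (2/((7*f)))*0 + 6 = (2*(1/(7*f)))*0 + 6 = (2/(7*f))*0 + 6 = 0 + 6 = 6)
sqrt(u(157) - 36160) = sqrt(6 - 36160) = sqrt(-36154) = I*sqrt(36154)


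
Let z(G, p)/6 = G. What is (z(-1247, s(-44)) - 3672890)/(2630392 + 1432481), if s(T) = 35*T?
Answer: -3680372/4062873 ≈ -0.90585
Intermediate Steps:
z(G, p) = 6*G
(z(-1247, s(-44)) - 3672890)/(2630392 + 1432481) = (6*(-1247) - 3672890)/(2630392 + 1432481) = (-7482 - 3672890)/4062873 = -3680372*1/4062873 = -3680372/4062873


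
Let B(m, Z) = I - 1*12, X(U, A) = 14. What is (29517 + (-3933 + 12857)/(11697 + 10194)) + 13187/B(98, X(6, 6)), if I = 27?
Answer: 1109017798/36485 ≈ 30397.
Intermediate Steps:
B(m, Z) = 15 (B(m, Z) = 27 - 1*12 = 27 - 12 = 15)
(29517 + (-3933 + 12857)/(11697 + 10194)) + 13187/B(98, X(6, 6)) = (29517 + (-3933 + 12857)/(11697 + 10194)) + 13187/15 = (29517 + 8924/21891) + 13187*(1/15) = (29517 + 8924*(1/21891)) + 13187/15 = (29517 + 8924/21891) + 13187/15 = 646165571/21891 + 13187/15 = 1109017798/36485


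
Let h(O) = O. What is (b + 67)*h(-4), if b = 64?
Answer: -524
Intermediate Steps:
(b + 67)*h(-4) = (64 + 67)*(-4) = 131*(-4) = -524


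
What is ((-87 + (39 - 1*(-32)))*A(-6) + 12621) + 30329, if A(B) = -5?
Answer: 43030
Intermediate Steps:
((-87 + (39 - 1*(-32)))*A(-6) + 12621) + 30329 = ((-87 + (39 - 1*(-32)))*(-5) + 12621) + 30329 = ((-87 + (39 + 32))*(-5) + 12621) + 30329 = ((-87 + 71)*(-5) + 12621) + 30329 = (-16*(-5) + 12621) + 30329 = (80 + 12621) + 30329 = 12701 + 30329 = 43030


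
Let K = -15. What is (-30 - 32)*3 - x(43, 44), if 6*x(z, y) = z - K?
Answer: -587/3 ≈ -195.67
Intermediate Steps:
x(z, y) = 5/2 + z/6 (x(z, y) = (z - 1*(-15))/6 = (z + 15)/6 = (15 + z)/6 = 5/2 + z/6)
(-30 - 32)*3 - x(43, 44) = (-30 - 32)*3 - (5/2 + (⅙)*43) = -62*3 - (5/2 + 43/6) = -186 - 1*29/3 = -186 - 29/3 = -587/3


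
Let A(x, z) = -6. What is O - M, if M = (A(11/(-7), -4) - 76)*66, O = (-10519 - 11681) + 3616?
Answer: -13172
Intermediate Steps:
O = -18584 (O = -22200 + 3616 = -18584)
M = -5412 (M = (-6 - 76)*66 = -82*66 = -5412)
O - M = -18584 - 1*(-5412) = -18584 + 5412 = -13172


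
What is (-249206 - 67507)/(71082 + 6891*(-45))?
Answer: 105571/79671 ≈ 1.3251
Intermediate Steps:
(-249206 - 67507)/(71082 + 6891*(-45)) = -316713/(71082 - 310095) = -316713/(-239013) = -316713*(-1/239013) = 105571/79671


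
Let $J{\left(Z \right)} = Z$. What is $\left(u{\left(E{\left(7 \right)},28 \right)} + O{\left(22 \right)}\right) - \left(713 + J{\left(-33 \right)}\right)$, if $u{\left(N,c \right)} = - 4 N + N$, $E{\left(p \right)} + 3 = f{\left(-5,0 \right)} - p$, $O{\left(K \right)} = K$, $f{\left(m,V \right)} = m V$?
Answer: $-628$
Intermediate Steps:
$f{\left(m,V \right)} = V m$
$E{\left(p \right)} = -3 - p$ ($E{\left(p \right)} = -3 + \left(0 \left(-5\right) - p\right) = -3 + \left(0 - p\right) = -3 - p$)
$u{\left(N,c \right)} = - 3 N$
$\left(u{\left(E{\left(7 \right)},28 \right)} + O{\left(22 \right)}\right) - \left(713 + J{\left(-33 \right)}\right) = \left(- 3 \left(-3 - 7\right) + 22\right) - 680 = \left(- 3 \left(-3 - 7\right) + 22\right) + \left(-713 + 33\right) = \left(\left(-3\right) \left(-10\right) + 22\right) - 680 = \left(30 + 22\right) - 680 = 52 - 680 = -628$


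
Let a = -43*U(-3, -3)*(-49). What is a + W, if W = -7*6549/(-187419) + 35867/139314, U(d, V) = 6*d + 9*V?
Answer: -26619517508455/280753662 ≈ -94815.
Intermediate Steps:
W = 140954075/280753662 (W = -45843*(-1/187419) + 35867*(1/139314) = 15281/62473 + 1157/4494 = 140954075/280753662 ≈ 0.50206)
a = -94815 (a = -43*(6*(-3) + 9*(-3))*(-49) = -43*(-18 - 27)*(-49) = -43*(-45)*(-49) = 1935*(-49) = -94815)
a + W = -94815 + 140954075/280753662 = -26619517508455/280753662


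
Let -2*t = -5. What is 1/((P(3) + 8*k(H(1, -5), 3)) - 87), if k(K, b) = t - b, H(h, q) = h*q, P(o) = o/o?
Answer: -1/90 ≈ -0.011111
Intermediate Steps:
t = 5/2 (t = -1/2*(-5) = 5/2 ≈ 2.5000)
P(o) = 1
k(K, b) = 5/2 - b
1/((P(3) + 8*k(H(1, -5), 3)) - 87) = 1/((1 + 8*(5/2 - 1*3)) - 87) = 1/((1 + 8*(5/2 - 3)) - 87) = 1/((1 + 8*(-1/2)) - 87) = 1/((1 - 4) - 87) = 1/(-3 - 87) = 1/(-90) = -1/90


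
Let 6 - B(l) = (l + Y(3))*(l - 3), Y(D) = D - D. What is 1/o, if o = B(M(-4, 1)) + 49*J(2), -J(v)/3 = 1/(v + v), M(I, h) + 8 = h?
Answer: -4/403 ≈ -0.0099256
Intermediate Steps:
M(I, h) = -8 + h
Y(D) = 0
J(v) = -3/(2*v) (J(v) = -3/(v + v) = -3*1/(2*v) = -3/(2*v))
B(l) = 6 - l*(-3 + l) (B(l) = 6 - (l + 0)*(l - 3) = 6 - l*(-3 + l))
o = -403/4 (o = (6 - (-8 + 1)² + 3*(-8 + 1)) + 49*(-3/2/2) = (6 - 1*(-7)² + 3*(-7)) + 49*(-3/2*½) = (6 - 1*49 - 21) + 49*(-¾) = (6 - 49 - 21) - 147/4 = -64 - 147/4 = -403/4 ≈ -100.75)
1/o = 1/(-403/4) = -4/403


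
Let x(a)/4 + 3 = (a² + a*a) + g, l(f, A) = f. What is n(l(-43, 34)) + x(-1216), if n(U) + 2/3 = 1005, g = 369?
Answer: 35495149/3 ≈ 1.1832e+7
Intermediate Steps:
n(U) = 3013/3 (n(U) = -⅔ + 1005 = 3013/3)
x(a) = 1464 + 8*a² (x(a) = -12 + 4*((a² + a*a) + 369) = -12 + 4*((a² + a²) + 369) = -12 + 4*(2*a² + 369) = -12 + 4*(369 + 2*a²) = -12 + (1476 + 8*a²) = 1464 + 8*a²)
n(l(-43, 34)) + x(-1216) = 3013/3 + (1464 + 8*(-1216)²) = 3013/3 + (1464 + 8*1478656) = 3013/3 + (1464 + 11829248) = 3013/3 + 11830712 = 35495149/3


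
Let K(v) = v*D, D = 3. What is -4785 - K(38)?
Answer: -4899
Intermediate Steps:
K(v) = 3*v (K(v) = v*3 = 3*v)
-4785 - K(38) = -4785 - 3*38 = -4785 - 1*114 = -4785 - 114 = -4899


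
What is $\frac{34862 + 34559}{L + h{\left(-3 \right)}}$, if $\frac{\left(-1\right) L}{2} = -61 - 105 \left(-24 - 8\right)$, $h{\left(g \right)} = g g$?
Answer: $- \frac{6311}{599} \approx -10.536$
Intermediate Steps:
$h{\left(g \right)} = g^{2}$
$L = -6598$ ($L = - 2 \left(-61 - 105 \left(-24 - 8\right)\right) = - 2 \left(-61 - -3360\right) = - 2 \left(-61 + 3360\right) = \left(-2\right) 3299 = -6598$)
$\frac{34862 + 34559}{L + h{\left(-3 \right)}} = \frac{34862 + 34559}{-6598 + \left(-3\right)^{2}} = \frac{69421}{-6598 + 9} = \frac{69421}{-6589} = 69421 \left(- \frac{1}{6589}\right) = - \frac{6311}{599}$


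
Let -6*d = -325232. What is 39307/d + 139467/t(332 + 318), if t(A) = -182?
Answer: -11329052025/14798056 ≈ -765.58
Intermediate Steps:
d = 162616/3 (d = -⅙*(-325232) = 162616/3 ≈ 54205.)
39307/d + 139467/t(332 + 318) = 39307/(162616/3) + 139467/(-182) = 39307*(3/162616) + 139467*(-1/182) = 117921/162616 - 139467/182 = -11329052025/14798056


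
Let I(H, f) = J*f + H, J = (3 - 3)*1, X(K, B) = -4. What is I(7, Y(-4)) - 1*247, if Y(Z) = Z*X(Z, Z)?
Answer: -240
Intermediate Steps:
J = 0 (J = 0*1 = 0)
Y(Z) = -4*Z (Y(Z) = Z*(-4) = -4*Z)
I(H, f) = H (I(H, f) = 0*f + H = 0 + H = H)
I(7, Y(-4)) - 1*247 = 7 - 1*247 = 7 - 247 = -240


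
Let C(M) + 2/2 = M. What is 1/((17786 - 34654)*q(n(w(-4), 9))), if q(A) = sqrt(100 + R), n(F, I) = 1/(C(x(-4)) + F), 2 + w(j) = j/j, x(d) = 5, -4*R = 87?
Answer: -sqrt(313)/2639842 ≈ -6.7018e-6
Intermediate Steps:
R = -87/4 (R = -1/4*87 = -87/4 ≈ -21.750)
C(M) = -1 + M
w(j) = -1 (w(j) = -2 + j/j = -2 + 1 = -1)
n(F, I) = 1/(4 + F) (n(F, I) = 1/((-1 + 5) + F) = 1/(4 + F))
q(A) = sqrt(313)/2 (q(A) = sqrt(100 - 87/4) = sqrt(313/4) = sqrt(313)/2)
1/((17786 - 34654)*q(n(w(-4), 9))) = 1/((17786 - 34654)*((sqrt(313)/2))) = (2*sqrt(313)/313)/(-16868) = -sqrt(313)/2639842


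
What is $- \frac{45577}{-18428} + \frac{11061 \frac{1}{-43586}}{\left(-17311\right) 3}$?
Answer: $\frac{1011432366617}{408948347332} \approx 2.4733$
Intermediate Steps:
$- \frac{45577}{-18428} + \frac{11061 \frac{1}{-43586}}{\left(-17311\right) 3} = \left(-45577\right) \left(- \frac{1}{18428}\right) + \frac{11061 \left(- \frac{1}{43586}\right)}{-51933} = \frac{2681}{1084} - - \frac{3687}{754517246} = \frac{2681}{1084} + \frac{3687}{754517246} = \frac{1011432366617}{408948347332}$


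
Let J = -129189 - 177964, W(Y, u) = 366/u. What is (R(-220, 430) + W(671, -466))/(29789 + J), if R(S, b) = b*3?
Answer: -300387/64625812 ≈ -0.0046481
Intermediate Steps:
R(S, b) = 3*b
J = -307153
(R(-220, 430) + W(671, -466))/(29789 + J) = (3*430 + 366/(-466))/(29789 - 307153) = (1290 + 366*(-1/466))/(-277364) = (1290 - 183/233)*(-1/277364) = (300387/233)*(-1/277364) = -300387/64625812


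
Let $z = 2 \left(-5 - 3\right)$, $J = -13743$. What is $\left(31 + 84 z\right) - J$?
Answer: $12430$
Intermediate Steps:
$z = -16$ ($z = 2 \left(-8\right) = -16$)
$\left(31 + 84 z\right) - J = \left(31 + 84 \left(-16\right)\right) - -13743 = \left(31 - 1344\right) + 13743 = -1313 + 13743 = 12430$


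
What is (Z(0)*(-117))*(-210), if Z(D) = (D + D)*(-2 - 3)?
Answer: 0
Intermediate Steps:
Z(D) = -10*D (Z(D) = (2*D)*(-5) = -10*D)
(Z(0)*(-117))*(-210) = (-10*0*(-117))*(-210) = (0*(-117))*(-210) = 0*(-210) = 0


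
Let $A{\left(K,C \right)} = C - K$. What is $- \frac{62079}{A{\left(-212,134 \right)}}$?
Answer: $- \frac{62079}{346} \approx -179.42$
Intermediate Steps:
$- \frac{62079}{A{\left(-212,134 \right)}} = - \frac{62079}{134 - -212} = - \frac{62079}{134 + 212} = - \frac{62079}{346}$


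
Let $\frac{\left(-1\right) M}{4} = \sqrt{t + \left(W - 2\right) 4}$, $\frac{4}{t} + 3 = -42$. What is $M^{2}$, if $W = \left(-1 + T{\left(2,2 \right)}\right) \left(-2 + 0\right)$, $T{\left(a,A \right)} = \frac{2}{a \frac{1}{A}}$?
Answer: $- \frac{11584}{45} \approx -257.42$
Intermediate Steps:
$t = - \frac{4}{45}$ ($t = \frac{4}{-3 - 42} = \frac{4}{-45} = 4 \left(- \frac{1}{45}\right) = - \frac{4}{45} \approx -0.088889$)
$T{\left(a,A \right)} = \frac{2 A}{a}$ ($T{\left(a,A \right)} = 2 \frac{A}{a} = \frac{2 A}{a}$)
$W = -2$ ($W = \left(-1 + 2 \cdot 2 \cdot \frac{1}{2}\right) \left(-2 + 0\right) = \left(-1 + 2 \cdot 2 \cdot \frac{1}{2}\right) \left(-2\right) = \left(-1 + 2\right) \left(-2\right) = 1 \left(-2\right) = -2$)
$M = - \frac{8 i \sqrt{905}}{15}$ ($M = - 4 \sqrt{- \frac{4}{45} + \left(-2 - 2\right) 4} = - 4 \sqrt{- \frac{4}{45} - 16} = - 4 \sqrt{- \frac{724}{45}} = - 4 \frac{2 i \sqrt{905}}{15} = - \frac{8 i \sqrt{905}}{15} \approx - 16.044 i$)
$M^{2} = \left(- \frac{8 i \sqrt{905}}{15}\right)^{2} = - \frac{11584}{45}$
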